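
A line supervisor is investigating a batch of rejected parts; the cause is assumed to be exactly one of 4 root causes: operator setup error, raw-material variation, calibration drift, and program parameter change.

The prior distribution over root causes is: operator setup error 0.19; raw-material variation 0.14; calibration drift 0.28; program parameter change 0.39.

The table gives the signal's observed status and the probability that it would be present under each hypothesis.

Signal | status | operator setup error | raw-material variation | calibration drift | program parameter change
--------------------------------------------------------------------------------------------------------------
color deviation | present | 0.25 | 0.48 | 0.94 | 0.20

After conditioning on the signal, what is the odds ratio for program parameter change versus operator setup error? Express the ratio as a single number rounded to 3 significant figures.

1.64

Posterior odds equal prior odds times the likelihood ratio; only the two competing hypotheses matter.
  program parameter change: 0.39 × 0.20 = 0.078
  operator setup error: 0.19 × 0.25 = 0.0475
Odds(program parameter change : operator setup error) = 0.078 / 0.0475 ≈ 1.64.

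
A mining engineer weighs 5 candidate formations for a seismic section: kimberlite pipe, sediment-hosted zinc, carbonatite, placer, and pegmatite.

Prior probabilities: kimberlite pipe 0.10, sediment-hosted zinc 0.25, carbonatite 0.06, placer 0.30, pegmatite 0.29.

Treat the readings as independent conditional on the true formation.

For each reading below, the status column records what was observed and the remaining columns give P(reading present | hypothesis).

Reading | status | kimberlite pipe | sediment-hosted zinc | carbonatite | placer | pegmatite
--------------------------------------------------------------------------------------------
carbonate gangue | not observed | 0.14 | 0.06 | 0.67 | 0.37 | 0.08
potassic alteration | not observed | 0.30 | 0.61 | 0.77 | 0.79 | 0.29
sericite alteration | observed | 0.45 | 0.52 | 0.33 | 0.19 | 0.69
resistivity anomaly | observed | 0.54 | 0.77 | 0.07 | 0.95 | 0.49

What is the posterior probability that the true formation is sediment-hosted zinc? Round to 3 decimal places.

0.299

By Bayes' rule with conditional independence, the unnormalized weight for each hypothesis is prior × ∏ likelihoods (using 1 − P(present | H) for each absent reading):
  kimberlite pipe: 0.10 × (1 − 0.14) × (1 − 0.30) × 0.45 × 0.54 = 0.014629
  sediment-hosted zinc: 0.25 × (1 − 0.06) × (1 − 0.61) × 0.52 × 0.77 = 0.036697
  carbonatite: 0.06 × (1 − 0.67) × (1 − 0.77) × 0.33 × 0.07 = 0.0001052
  placer: 0.30 × (1 − 0.37) × (1 − 0.79) × 0.19 × 0.95 = 0.007164
  pegmatite: 0.29 × (1 − 0.08) × (1 − 0.29) × 0.69 × 0.49 = 0.064046
Marginal likelihood of the evidence = 0.12264.
P(sediment-hosted zinc | evidence) = 0.036697 / 0.12264 ≈ 0.299.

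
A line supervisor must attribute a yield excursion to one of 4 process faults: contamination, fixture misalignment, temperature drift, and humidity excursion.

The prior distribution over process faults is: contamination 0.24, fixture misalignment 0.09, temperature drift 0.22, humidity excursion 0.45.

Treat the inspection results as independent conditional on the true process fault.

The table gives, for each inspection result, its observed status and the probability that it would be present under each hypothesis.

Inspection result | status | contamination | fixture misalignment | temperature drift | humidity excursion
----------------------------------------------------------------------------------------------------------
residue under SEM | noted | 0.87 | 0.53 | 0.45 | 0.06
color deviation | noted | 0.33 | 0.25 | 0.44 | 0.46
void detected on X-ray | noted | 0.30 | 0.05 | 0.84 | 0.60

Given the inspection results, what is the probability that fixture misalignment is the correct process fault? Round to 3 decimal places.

0.009

By Bayes' rule with conditional independence, the unnormalized weight for each hypothesis is prior × ∏ likelihoods:
  contamination: 0.24 × 0.87 × 0.33 × 0.30 = 0.020671
  fixture misalignment: 0.09 × 0.53 × 0.25 × 0.05 = 0.00059625
  temperature drift: 0.22 × 0.45 × 0.44 × 0.84 = 0.03659
  humidity excursion: 0.45 × 0.06 × 0.46 × 0.60 = 0.007452
Normalizing constant Z = 0.020671 + 0.00059625 + 0.03659 + 0.007452 = 0.06531.
P(fixture misalignment | evidence) = 0.00059625 / 0.06531 ≈ 0.009.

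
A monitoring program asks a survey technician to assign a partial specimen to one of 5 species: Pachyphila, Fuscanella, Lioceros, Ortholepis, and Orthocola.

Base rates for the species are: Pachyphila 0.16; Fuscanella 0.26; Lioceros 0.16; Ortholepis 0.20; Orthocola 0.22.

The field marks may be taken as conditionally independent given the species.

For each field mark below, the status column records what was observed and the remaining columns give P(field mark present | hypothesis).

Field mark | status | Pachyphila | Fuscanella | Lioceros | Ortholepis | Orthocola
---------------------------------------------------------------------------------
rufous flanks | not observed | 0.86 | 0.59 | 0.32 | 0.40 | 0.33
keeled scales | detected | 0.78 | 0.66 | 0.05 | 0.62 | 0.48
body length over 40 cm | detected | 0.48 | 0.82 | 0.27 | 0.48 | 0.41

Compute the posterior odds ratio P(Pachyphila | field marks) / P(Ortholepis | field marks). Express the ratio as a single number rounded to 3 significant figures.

Posterior odds equal prior odds times the likelihood ratio; only the two competing hypotheses matter (using 1 − P(present | H) for each absent field mark).
  Pachyphila: 0.16 × (1 − 0.86) × 0.78 × 0.48 = 0.0083866
  Ortholepis: 0.20 × (1 − 0.40) × 0.62 × 0.48 = 0.035712
Odds(Pachyphila : Ortholepis) = 0.0083866 / 0.035712 ≈ 0.235.

0.235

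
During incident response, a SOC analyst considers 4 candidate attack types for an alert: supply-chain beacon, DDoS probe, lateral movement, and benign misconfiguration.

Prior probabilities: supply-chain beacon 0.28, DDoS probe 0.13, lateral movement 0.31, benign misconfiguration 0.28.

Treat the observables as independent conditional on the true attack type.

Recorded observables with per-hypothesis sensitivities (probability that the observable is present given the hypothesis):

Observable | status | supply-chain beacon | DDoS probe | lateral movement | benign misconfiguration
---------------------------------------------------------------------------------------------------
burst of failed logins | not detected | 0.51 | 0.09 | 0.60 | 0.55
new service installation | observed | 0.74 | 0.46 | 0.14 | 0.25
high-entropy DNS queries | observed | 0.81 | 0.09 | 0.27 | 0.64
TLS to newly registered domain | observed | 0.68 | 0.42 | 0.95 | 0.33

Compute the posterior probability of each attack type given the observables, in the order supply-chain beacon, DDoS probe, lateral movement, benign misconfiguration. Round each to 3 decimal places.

Multiply each prior by the joint likelihood of the observable pattern (using 1 − P(present | H) for each absent observable):
  supply-chain beacon: 0.28 × (1 − 0.51) × 0.74 × 0.81 × 0.68 = 0.055922
  DDoS probe: 0.13 × (1 − 0.09) × 0.46 × 0.09 × 0.42 = 0.002057
  lateral movement: 0.31 × (1 − 0.60) × 0.14 × 0.27 × 0.95 = 0.0044528
  benign misconfiguration: 0.28 × (1 − 0.55) × 0.25 × 0.64 × 0.33 = 0.0066528
The unnormalized weights sum to 0.069084.
P(supply-chain beacon | evidence) = 0.055922 / 0.069084 ≈ 0.809
P(DDoS probe | evidence) = 0.002057 / 0.069084 ≈ 0.030
P(lateral movement | evidence) = 0.0044528 / 0.069084 ≈ 0.064
P(benign misconfiguration | evidence) = 0.0066528 / 0.069084 ≈ 0.096

0.809, 0.030, 0.064, 0.096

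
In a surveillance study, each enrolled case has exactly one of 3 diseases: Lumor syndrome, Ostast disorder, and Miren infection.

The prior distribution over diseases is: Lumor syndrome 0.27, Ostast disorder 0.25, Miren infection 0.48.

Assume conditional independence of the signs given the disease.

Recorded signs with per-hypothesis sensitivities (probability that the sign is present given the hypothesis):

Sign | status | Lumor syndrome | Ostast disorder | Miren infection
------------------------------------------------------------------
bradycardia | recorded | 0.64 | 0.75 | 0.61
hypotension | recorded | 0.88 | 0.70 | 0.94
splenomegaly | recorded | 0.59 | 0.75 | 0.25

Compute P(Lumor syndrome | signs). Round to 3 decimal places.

For each hypothesis, the unnormalized posterior weight is prior × product of the sign likelihoods:
  Lumor syndrome: 0.27 × 0.64 × 0.88 × 0.59 = 0.089718
  Ostast disorder: 0.25 × 0.75 × 0.70 × 0.75 = 0.098437
  Miren infection: 0.48 × 0.61 × 0.94 × 0.25 = 0.068808
Marginal likelihood of the evidence = 0.25696.
P(Lumor syndrome | evidence) = 0.089718 / 0.25696 ≈ 0.349.

0.349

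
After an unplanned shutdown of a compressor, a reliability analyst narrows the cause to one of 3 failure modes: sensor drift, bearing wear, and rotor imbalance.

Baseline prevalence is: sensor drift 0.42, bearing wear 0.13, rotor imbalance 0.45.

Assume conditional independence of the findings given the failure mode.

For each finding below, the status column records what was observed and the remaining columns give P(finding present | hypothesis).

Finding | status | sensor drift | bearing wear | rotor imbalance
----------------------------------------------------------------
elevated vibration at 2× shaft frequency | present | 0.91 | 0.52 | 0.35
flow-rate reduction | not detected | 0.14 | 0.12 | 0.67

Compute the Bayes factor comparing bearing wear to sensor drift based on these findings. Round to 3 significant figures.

The Bayes factor is the ratio of the joint likelihoods of the evidence pattern under the two hypotheses (using 1 − P(present | H) for each absent finding).
  bearing wear: 0.52 × (1 − 0.12) = 0.4576
  sensor drift: 0.91 × (1 − 0.14) = 0.7826
Bayes factor = 0.4576 / 0.7826 ≈ 0.585

0.585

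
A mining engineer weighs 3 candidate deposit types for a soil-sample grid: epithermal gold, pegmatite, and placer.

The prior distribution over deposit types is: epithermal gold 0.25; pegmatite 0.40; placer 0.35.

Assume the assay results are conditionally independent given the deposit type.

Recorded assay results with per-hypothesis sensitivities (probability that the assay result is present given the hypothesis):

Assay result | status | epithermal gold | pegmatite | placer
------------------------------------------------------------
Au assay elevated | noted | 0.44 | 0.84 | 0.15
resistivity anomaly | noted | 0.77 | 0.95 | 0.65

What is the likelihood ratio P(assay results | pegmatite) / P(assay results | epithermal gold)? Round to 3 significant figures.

Take the product of per-assay result likelihoods under each hypothesis, then divide.
  pegmatite: 0.84 × 0.95 = 0.798
  epithermal gold: 0.44 × 0.77 = 0.3388
Bayes factor = 0.798 / 0.3388 ≈ 2.36

2.36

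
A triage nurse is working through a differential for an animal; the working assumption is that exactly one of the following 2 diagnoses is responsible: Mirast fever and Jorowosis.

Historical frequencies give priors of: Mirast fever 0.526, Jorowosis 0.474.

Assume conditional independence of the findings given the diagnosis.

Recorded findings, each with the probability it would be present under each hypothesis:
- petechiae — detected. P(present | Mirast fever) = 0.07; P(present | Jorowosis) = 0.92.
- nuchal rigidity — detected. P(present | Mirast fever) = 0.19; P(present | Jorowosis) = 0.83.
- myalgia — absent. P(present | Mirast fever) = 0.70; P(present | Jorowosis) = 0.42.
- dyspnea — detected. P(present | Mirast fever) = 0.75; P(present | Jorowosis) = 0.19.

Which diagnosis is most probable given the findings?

By Bayes' rule with conditional independence, the unnormalized weight for each hypothesis is prior × ∏ likelihoods (using 1 − P(present | H) for each absent finding):
  Mirast fever: 0.526 × 0.07 × 0.19 × (1 − 0.70) × 0.75 = 0.0015741
  Jorowosis: 0.474 × 0.92 × 0.83 × (1 − 0.42) × 0.19 = 0.039886
Normalizing constant Z = 0.0015741 + 0.039886 = 0.041461.
P(Mirast fever | evidence) ≈ 0.0015741 / 0.041461 ≈ 0.038
P(Jorowosis | evidence) ≈ 0.039886 / 0.041461 ≈ 0.962
The largest is 0.962, so Jorowosis is most probable.

Jorowosis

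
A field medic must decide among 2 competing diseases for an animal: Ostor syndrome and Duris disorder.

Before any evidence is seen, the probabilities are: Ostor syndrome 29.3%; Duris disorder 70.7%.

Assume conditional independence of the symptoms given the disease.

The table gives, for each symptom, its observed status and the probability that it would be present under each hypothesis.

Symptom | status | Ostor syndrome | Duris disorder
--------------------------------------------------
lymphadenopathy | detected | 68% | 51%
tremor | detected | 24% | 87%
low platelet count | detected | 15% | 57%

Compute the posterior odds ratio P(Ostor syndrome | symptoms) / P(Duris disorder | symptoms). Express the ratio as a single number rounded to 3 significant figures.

Posterior odds equal prior odds times the likelihood ratio; only the two competing hypotheses matter.
  Ostor syndrome: 0.293 × 0.68 × 0.24 × 0.15 = 0.0071726
  Duris disorder: 0.707 × 0.51 × 0.87 × 0.57 = 0.17881
Odds(Ostor syndrome : Duris disorder) = 0.0071726 / 0.17881 ≈ 0.0401.

0.0401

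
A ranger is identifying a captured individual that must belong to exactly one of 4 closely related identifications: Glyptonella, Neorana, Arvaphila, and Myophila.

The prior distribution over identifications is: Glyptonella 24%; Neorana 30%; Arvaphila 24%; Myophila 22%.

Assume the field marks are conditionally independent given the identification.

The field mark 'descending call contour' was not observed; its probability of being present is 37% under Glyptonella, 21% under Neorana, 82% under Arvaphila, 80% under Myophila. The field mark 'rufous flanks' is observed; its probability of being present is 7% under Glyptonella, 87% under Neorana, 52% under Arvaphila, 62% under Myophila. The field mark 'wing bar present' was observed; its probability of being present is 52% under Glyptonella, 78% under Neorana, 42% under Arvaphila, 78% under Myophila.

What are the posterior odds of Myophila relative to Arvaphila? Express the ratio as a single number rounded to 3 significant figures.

2.26

Posterior odds equal prior odds times the likelihood ratio; only the two competing hypotheses matter (using 1 − P(present | H) for each absent field mark).
  Myophila: 0.22 × (1 − 0.80) × 0.62 × 0.78 = 0.021278
  Arvaphila: 0.24 × (1 − 0.82) × 0.52 × 0.42 = 0.0094349
Odds(Myophila : Arvaphila) = 0.021278 / 0.0094349 ≈ 2.26.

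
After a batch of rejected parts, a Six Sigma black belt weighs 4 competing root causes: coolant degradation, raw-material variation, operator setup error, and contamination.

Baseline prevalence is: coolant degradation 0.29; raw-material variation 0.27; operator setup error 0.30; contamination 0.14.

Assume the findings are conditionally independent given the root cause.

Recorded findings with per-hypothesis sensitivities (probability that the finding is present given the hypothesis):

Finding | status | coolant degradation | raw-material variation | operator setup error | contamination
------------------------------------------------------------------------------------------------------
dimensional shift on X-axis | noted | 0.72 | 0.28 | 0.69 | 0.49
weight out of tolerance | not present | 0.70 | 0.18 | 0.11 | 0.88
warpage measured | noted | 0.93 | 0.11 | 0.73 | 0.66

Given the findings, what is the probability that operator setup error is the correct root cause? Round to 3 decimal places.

By Bayes' rule with conditional independence, the unnormalized weight for each hypothesis is prior × ∏ likelihoods (using 1 − P(present | H) for each absent finding):
  coolant degradation: 0.29 × 0.72 × (1 − 0.70) × 0.93 = 0.058255
  raw-material variation: 0.27 × 0.28 × (1 − 0.18) × 0.11 = 0.0068191
  operator setup error: 0.30 × 0.69 × (1 − 0.11) × 0.73 = 0.13449
  contamination: 0.14 × 0.49 × (1 − 0.88) × 0.66 = 0.0054331
Marginal likelihood of the evidence = 0.205.
P(operator setup error | evidence) = 0.13449 / 0.205 ≈ 0.656.

0.656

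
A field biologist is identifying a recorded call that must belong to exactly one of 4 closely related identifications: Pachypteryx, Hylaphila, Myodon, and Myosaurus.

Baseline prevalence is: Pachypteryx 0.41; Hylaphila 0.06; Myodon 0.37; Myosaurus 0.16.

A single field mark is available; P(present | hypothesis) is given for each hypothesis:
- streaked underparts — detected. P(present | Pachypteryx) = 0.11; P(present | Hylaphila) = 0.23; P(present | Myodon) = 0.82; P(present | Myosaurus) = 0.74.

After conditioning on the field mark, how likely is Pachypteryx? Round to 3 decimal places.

By Bayes' rule, the unnormalized weight for each hypothesis is prior × likelihood:
  Pachypteryx: 0.41 × 0.11 = 0.0451
  Hylaphila: 0.06 × 0.23 = 0.0138
  Myodon: 0.37 × 0.82 = 0.3034
  Myosaurus: 0.16 × 0.74 = 0.1184
Marginal likelihood of the evidence = 0.4807.
P(Pachypteryx | evidence) = 0.0451 / 0.4807 ≈ 0.094.

0.094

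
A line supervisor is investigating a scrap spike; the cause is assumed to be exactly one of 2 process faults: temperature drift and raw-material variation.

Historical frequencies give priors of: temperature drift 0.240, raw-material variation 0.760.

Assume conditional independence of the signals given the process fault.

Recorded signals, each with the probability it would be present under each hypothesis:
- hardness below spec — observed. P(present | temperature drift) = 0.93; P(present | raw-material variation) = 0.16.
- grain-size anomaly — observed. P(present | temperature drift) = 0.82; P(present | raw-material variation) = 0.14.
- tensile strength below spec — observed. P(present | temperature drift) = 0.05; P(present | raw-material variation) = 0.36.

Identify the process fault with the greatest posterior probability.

temperature drift

Multiply each prior by the joint likelihood of the signal pattern:
  temperature drift: 0.240 × 0.93 × 0.82 × 0.05 = 0.0091512
  raw-material variation: 0.760 × 0.16 × 0.14 × 0.36 = 0.0061286
Normalizing constant Z = 0.0091512 + 0.0061286 = 0.01528.
P(temperature drift | evidence) ≈ 0.0091512 / 0.01528 ≈ 0.599
P(raw-material variation | evidence) ≈ 0.0061286 / 0.01528 ≈ 0.401
The largest is 0.599, so temperature drift is most probable.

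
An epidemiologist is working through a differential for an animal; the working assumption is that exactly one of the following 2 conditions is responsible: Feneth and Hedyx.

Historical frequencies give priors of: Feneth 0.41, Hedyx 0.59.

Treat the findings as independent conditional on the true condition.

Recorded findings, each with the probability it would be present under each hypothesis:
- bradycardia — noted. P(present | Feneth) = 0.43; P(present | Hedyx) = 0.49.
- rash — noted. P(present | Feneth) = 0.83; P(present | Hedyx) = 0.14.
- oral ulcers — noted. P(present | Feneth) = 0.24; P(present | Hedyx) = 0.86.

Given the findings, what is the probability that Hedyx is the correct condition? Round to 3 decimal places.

0.498

For each hypothesis, the unnormalized posterior weight is prior × product of the finding likelihoods:
  Feneth: 0.41 × 0.43 × 0.83 × 0.24 = 0.035119
  Hedyx: 0.59 × 0.49 × 0.14 × 0.86 = 0.034808
Normalizing constant Z = 0.035119 + 0.034808 = 0.069927.
P(Hedyx | evidence) = 0.034808 / 0.069927 ≈ 0.498.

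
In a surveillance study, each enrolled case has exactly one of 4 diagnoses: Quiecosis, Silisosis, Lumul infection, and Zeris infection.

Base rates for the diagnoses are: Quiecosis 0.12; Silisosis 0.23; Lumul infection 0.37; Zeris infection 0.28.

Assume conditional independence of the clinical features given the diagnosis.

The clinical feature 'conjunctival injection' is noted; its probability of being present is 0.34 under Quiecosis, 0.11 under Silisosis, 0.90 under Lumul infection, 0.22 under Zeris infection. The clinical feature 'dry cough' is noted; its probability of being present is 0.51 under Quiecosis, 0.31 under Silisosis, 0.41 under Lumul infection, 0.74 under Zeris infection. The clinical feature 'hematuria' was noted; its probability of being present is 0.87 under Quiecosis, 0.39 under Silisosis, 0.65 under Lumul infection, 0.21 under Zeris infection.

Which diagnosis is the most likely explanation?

Multiply each prior by the joint likelihood of the clinical feature pattern:
  Quiecosis: 0.12 × 0.34 × 0.51 × 0.87 = 0.018103
  Silisosis: 0.23 × 0.11 × 0.31 × 0.39 = 0.0030588
  Lumul infection: 0.37 × 0.90 × 0.41 × 0.65 = 0.088745
  Zeris infection: 0.28 × 0.22 × 0.74 × 0.21 = 0.0095726
Normalizing constant Z = 0.018103 + 0.0030588 + 0.088745 + 0.0095726 = 0.11948.
P(Quiecosis | evidence) ≈ 0.018103 / 0.11948 ≈ 0.152
P(Silisosis | evidence) ≈ 0.0030588 / 0.11948 ≈ 0.026
P(Lumul infection | evidence) ≈ 0.088745 / 0.11948 ≈ 0.743
P(Zeris infection | evidence) ≈ 0.0095726 / 0.11948 ≈ 0.080
The largest is 0.743, so Lumul infection is most probable.

Lumul infection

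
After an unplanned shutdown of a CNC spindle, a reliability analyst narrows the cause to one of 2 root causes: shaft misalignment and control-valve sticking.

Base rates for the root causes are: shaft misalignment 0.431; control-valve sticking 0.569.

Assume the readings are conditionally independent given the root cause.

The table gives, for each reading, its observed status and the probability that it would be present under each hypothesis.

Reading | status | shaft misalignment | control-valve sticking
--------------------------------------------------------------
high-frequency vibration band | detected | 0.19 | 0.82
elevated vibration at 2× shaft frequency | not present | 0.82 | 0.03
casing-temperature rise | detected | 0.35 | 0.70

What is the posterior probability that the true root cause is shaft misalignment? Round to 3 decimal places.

By Bayes' rule with conditional independence, the unnormalized weight for each hypothesis is prior × ∏ likelihoods (using 1 − P(present | H) for each absent reading):
  shaft misalignment: 0.431 × 0.19 × (1 − 0.82) × 0.35 = 0.0051591
  control-valve sticking: 0.569 × 0.82 × (1 − 0.03) × 0.70 = 0.31681
Normalizing constant Z = 0.0051591 + 0.31681 = 0.32197.
P(shaft misalignment | evidence) = 0.0051591 / 0.32197 ≈ 0.016.

0.016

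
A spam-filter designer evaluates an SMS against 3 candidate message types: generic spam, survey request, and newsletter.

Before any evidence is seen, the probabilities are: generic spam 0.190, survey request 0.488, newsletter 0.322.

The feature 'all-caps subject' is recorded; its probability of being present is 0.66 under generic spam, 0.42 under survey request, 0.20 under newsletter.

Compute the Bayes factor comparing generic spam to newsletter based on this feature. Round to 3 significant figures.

3.30

Likelihood of this feature under each hypothesis:
  generic spam: 0.66
  newsletter: 0.2
Bayes factor = 0.66 / 0.2 ≈ 3.30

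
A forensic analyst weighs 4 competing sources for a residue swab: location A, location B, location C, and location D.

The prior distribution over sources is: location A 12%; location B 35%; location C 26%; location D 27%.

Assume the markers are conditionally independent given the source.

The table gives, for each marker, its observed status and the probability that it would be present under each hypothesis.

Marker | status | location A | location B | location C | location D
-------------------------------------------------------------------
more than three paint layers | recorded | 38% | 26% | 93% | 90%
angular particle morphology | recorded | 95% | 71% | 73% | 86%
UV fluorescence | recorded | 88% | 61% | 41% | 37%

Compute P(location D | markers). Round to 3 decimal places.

0.340

By Bayes' rule with conditional independence, the unnormalized weight for each hypothesis is prior × ∏ likelihoods:
  location A: 0.12 × 0.38 × 0.95 × 0.88 = 0.038122
  location B: 0.35 × 0.26 × 0.71 × 0.61 = 0.039412
  location C: 0.26 × 0.93 × 0.73 × 0.41 = 0.072371
  location D: 0.27 × 0.90 × 0.86 × 0.37 = 0.077323
The unnormalized weights sum to 0.22723.
P(location D | evidence) = 0.077323 / 0.22723 ≈ 0.340.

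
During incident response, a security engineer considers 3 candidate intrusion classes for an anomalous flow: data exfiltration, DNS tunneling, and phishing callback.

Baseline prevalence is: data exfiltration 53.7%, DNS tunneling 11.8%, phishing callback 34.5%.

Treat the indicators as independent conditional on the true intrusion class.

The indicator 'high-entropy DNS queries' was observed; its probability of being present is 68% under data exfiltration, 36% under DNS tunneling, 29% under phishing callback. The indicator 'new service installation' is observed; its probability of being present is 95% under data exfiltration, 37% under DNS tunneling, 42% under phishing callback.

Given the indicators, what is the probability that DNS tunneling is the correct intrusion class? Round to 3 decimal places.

0.039

Multiply each prior by the joint likelihood of the indicator pattern:
  data exfiltration: 0.537 × 0.68 × 0.95 = 0.3469
  DNS tunneling: 0.118 × 0.36 × 0.37 = 0.015718
  phishing callback: 0.345 × 0.29 × 0.42 = 0.042021
Marginal likelihood of the evidence = 0.40464.
P(DNS tunneling | evidence) = 0.015718 / 0.40464 ≈ 0.039.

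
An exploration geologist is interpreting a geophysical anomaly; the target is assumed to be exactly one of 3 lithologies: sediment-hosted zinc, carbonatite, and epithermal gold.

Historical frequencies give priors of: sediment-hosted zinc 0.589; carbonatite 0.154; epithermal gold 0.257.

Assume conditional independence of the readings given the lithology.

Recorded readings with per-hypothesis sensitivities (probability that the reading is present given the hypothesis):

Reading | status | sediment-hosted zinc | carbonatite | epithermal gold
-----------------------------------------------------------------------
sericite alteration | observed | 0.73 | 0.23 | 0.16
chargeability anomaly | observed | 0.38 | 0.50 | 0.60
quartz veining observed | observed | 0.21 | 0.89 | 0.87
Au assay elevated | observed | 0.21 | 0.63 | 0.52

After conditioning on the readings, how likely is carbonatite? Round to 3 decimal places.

0.351

For each hypothesis, the unnormalized posterior weight is prior × product of the reading likelihoods:
  sediment-hosted zinc: 0.589 × 0.73 × 0.38 × 0.21 × 0.21 = 0.0072054
  carbonatite: 0.154 × 0.23 × 0.50 × 0.89 × 0.63 = 0.00993
  epithermal gold: 0.257 × 0.16 × 0.60 × 0.87 × 0.52 = 0.011162
Marginal likelihood of the evidence = 0.028297.
P(carbonatite | evidence) = 0.00993 / 0.028297 ≈ 0.351.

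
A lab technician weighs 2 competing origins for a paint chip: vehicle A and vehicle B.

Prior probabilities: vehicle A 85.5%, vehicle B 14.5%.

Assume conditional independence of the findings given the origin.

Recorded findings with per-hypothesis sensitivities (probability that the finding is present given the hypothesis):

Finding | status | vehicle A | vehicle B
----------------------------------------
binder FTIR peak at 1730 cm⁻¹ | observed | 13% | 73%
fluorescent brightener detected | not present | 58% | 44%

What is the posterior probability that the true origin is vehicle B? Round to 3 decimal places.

Multiply each prior by the joint likelihood of the evidence pattern (using 1 − P(present | H) for each absent finding):
  vehicle A: 0.855 × 0.13 × (1 − 0.58) = 0.046683
  vehicle B: 0.145 × 0.73 × (1 − 0.44) = 0.059276
Marginal likelihood of the evidence = 0.10596.
P(vehicle B | evidence) = 0.059276 / 0.10596 ≈ 0.559.

0.559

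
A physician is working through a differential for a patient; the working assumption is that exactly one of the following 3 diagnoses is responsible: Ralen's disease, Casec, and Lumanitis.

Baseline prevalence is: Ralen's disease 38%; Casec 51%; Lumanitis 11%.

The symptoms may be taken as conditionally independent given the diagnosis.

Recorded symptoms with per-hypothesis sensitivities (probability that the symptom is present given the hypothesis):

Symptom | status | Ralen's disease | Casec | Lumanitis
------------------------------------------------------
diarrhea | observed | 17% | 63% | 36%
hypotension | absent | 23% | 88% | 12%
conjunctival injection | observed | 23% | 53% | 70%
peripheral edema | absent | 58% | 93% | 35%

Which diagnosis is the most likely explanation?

Multiply each prior by the joint likelihood of the symptom pattern (using 1 − P(present | H) for each absent symptom):
  Ralen's disease: 0.38 × 0.17 × (1 − 0.23) × 0.23 × (1 − 0.58) = 0.0048051
  Casec: 0.51 × 0.63 × (1 − 0.88) × 0.53 × (1 − 0.93) = 0.0014304
  Lumanitis: 0.11 × 0.36 × (1 − 0.12) × 0.70 × (1 − 0.35) = 0.015856
Normalizing constant Z = 0.0048051 + 0.0014304 + 0.015856 = 0.022091.
P(Ralen's disease | evidence) ≈ 0.0048051 / 0.022091 ≈ 0.218
P(Casec | evidence) ≈ 0.0014304 / 0.022091 ≈ 0.065
P(Lumanitis | evidence) ≈ 0.015856 / 0.022091 ≈ 0.718
The largest is 0.718, so Lumanitis is most probable.

Lumanitis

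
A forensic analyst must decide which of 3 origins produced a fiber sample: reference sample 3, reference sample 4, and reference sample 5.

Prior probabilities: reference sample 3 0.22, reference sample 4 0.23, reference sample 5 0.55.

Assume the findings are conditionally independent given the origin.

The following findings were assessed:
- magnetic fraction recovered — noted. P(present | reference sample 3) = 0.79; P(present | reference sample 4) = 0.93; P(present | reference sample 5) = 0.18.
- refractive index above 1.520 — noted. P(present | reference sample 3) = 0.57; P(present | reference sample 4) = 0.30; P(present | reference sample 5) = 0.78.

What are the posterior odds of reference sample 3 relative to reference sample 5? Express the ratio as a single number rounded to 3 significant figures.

Posterior odds equal prior odds times the likelihood ratio; only the two competing hypotheses matter.
  reference sample 3: 0.22 × 0.79 × 0.57 = 0.099066
  reference sample 5: 0.55 × 0.18 × 0.78 = 0.07722
Odds(reference sample 3 : reference sample 5) = 0.099066 / 0.07722 ≈ 1.28.

1.28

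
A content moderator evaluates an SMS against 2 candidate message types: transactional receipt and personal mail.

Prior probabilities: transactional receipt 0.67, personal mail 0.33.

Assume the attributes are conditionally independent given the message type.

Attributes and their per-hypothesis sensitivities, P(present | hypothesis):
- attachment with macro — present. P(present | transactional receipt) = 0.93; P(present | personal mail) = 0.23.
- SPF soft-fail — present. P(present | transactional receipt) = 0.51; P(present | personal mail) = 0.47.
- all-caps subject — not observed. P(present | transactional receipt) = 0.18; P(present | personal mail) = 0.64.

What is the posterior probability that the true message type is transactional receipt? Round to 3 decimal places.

0.953

Multiply each prior by the joint likelihood of the attribute pattern (using 1 − P(present | H) for each absent attribute):
  transactional receipt: 0.67 × 0.93 × 0.51 × (1 − 0.18) = 0.26058
  personal mail: 0.33 × 0.23 × 0.47 × (1 − 0.64) = 0.012842
Normalizing constant Z = 0.26058 + 0.012842 = 0.27342.
P(transactional receipt | evidence) = 0.26058 / 0.27342 ≈ 0.953.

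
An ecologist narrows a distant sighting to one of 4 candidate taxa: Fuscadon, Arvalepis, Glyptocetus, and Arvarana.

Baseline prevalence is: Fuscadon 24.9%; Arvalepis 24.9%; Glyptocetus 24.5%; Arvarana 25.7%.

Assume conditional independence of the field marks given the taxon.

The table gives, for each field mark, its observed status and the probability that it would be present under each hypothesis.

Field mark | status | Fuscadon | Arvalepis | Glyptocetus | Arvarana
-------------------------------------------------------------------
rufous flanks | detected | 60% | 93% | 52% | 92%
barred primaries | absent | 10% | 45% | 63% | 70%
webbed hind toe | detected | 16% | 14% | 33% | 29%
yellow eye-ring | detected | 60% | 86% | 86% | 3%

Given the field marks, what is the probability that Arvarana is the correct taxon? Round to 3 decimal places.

For each hypothesis, the unnormalized posterior weight is prior × product of the field mark likelihoods (using 1 − P(present | H) for each absent field mark):
  Fuscadon: 0.249 × 0.60 × (1 − 0.10) × 0.16 × 0.60 = 0.012908
  Arvalepis: 0.249 × 0.93 × (1 − 0.45) × 0.14 × 0.86 = 0.015335
  Glyptocetus: 0.245 × 0.52 × (1 − 0.63) × 0.33 × 0.86 = 0.013378
  Arvarana: 0.257 × 0.92 × (1 − 0.70) × 0.29 × 0.03 = 0.00061711
Marginal likelihood of the evidence = 0.042238.
P(Arvarana | evidence) = 0.00061711 / 0.042238 ≈ 0.015.

0.015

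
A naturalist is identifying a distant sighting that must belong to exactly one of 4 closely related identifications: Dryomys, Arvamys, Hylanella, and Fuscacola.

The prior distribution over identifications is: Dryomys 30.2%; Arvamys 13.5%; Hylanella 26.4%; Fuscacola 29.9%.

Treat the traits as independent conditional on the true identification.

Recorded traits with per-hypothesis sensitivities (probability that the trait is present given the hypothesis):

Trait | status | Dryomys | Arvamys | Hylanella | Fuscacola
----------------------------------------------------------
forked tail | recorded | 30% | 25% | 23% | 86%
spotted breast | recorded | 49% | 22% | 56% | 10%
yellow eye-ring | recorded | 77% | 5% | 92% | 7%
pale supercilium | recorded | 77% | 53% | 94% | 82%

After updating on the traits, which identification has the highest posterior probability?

Multiply each prior by the joint likelihood of the trait pattern:
  Dryomys: 0.302 × 0.30 × 0.49 × 0.77 × 0.77 = 0.026321
  Arvamys: 0.135 × 0.25 × 0.22 × 0.05 × 0.53 = 0.00019676
  Hylanella: 0.264 × 0.23 × 0.56 × 0.92 × 0.94 = 0.029406
  Fuscacola: 0.299 × 0.86 × 0.10 × 0.07 × 0.82 = 0.001476
The unnormalized weights sum to 0.0574.
P(Dryomys | evidence) ≈ 0.026321 / 0.0574 ≈ 0.459
P(Arvamys | evidence) ≈ 0.00019676 / 0.0574 ≈ 0.003
P(Hylanella | evidence) ≈ 0.029406 / 0.0574 ≈ 0.512
P(Fuscacola | evidence) ≈ 0.001476 / 0.0574 ≈ 0.026
The largest is 0.512, so Hylanella is most probable.

Hylanella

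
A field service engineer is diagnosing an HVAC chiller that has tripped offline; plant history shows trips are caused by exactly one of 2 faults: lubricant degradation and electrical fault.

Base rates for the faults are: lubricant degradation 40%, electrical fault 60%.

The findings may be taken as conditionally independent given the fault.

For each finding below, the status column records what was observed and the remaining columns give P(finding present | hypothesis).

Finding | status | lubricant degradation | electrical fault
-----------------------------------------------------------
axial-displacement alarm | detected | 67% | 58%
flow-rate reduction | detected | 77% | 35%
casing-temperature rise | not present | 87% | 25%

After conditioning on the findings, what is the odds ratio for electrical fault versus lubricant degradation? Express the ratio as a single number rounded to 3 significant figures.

3.41

Unnormalized posterior weight (prior times the finding likelihoods) for each of the two hypotheses (using 1 − P(present | H) for each absent finding):
  electrical fault: 0.60 × 0.58 × 0.35 × (1 − 0.25) = 0.09135
  lubricant degradation: 0.40 × 0.67 × 0.77 × (1 − 0.87) = 0.026827
Odds(electrical fault : lubricant degradation) = 0.09135 / 0.026827 ≈ 3.41.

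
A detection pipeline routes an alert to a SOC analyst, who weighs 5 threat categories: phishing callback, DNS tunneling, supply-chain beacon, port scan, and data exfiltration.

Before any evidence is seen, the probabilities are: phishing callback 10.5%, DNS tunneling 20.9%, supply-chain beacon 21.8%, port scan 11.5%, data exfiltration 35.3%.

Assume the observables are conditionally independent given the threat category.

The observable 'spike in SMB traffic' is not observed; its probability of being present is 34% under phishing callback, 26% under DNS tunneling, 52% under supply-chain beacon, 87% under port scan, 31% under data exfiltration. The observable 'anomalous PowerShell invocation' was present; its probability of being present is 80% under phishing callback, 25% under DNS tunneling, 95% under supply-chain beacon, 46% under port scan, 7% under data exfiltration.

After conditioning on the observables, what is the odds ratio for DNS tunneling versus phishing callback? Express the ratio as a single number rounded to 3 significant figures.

Unnormalized posterior weight (prior times the observable likelihoods) for each of the two hypotheses (using 1 − P(present | H) for each absent observable):
  DNS tunneling: 0.209 × (1 − 0.26) × 0.25 = 0.038665
  phishing callback: 0.105 × (1 − 0.34) × 0.80 = 0.05544
Posterior odds = 0.038665 / 0.05544 ≈ 0.697.

0.697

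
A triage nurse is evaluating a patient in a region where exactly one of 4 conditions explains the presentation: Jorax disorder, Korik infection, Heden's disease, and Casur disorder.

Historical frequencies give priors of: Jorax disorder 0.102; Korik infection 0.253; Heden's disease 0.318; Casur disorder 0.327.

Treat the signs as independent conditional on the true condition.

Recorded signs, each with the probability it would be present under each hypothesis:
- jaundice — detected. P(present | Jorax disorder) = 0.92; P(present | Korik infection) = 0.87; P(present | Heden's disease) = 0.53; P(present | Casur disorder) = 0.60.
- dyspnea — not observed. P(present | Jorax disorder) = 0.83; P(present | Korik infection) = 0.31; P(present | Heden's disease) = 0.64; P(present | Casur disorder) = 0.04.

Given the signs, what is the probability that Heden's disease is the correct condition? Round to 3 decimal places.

0.146

By Bayes' rule with conditional independence, the unnormalized weight for each hypothesis is prior × ∏ likelihoods (using 1 − P(present | H) for each absent sign):
  Jorax disorder: 0.102 × 0.92 × (1 − 0.83) = 0.015953
  Korik infection: 0.253 × 0.87 × (1 − 0.31) = 0.15188
  Heden's disease: 0.318 × 0.53 × (1 − 0.64) = 0.060674
  Casur disorder: 0.327 × 0.60 × (1 − 0.04) = 0.18835
Marginal likelihood of the evidence = 0.41686.
P(Heden's disease | evidence) = 0.060674 / 0.41686 ≈ 0.146.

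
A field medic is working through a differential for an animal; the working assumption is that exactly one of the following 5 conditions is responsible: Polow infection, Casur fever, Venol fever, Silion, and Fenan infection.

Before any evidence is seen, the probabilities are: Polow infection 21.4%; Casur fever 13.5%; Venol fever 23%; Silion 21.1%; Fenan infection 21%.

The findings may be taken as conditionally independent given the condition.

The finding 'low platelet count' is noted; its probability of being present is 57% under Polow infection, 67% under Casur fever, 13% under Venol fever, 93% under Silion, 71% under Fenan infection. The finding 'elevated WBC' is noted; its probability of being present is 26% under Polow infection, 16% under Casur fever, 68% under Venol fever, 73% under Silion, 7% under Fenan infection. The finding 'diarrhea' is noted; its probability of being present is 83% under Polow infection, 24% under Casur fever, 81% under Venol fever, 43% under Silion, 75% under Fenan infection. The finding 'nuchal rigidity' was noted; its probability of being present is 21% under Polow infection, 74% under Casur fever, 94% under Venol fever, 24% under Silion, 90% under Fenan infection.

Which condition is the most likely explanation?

Multiply each prior by the joint likelihood of the evidence pattern:
  Polow infection: 0.214 × 0.57 × 0.26 × 0.83 × 0.21 = 0.0055279
  Casur fever: 0.135 × 0.67 × 0.16 × 0.24 × 0.74 = 0.0025702
  Venol fever: 0.230 × 0.13 × 0.68 × 0.81 × 0.94 = 0.015481
  Silion: 0.211 × 0.93 × 0.73 × 0.43 × 0.24 = 0.014783
  Fenan infection: 0.210 × 0.71 × 0.07 × 0.75 × 0.90 = 0.007045
Normalizing constant Z = 0.0055279 + 0.0025702 + 0.015481 + 0.014783 + 0.007045 = 0.045407.
P(Polow infection | evidence) ≈ 0.0055279 / 0.045407 ≈ 0.122
P(Casur fever | evidence) ≈ 0.0025702 / 0.045407 ≈ 0.057
P(Venol fever | evidence) ≈ 0.015481 / 0.045407 ≈ 0.341
P(Silion | evidence) ≈ 0.014783 / 0.045407 ≈ 0.326
P(Fenan infection | evidence) ≈ 0.007045 / 0.045407 ≈ 0.155
The largest is 0.341, so Venol fever is most probable.

Venol fever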